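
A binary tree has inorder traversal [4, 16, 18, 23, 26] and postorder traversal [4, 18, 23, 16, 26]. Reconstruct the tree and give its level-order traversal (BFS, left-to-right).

Inorder:   [4, 16, 18, 23, 26]
Postorder: [4, 18, 23, 16, 26]
Algorithm: postorder visits root last, so walk postorder right-to-left;
each value is the root of the current inorder slice — split it at that
value, recurse on the right subtree first, then the left.
Recursive splits:
  root=26; inorder splits into left=[4, 16, 18, 23], right=[]
  root=16; inorder splits into left=[4], right=[18, 23]
  root=23; inorder splits into left=[18], right=[]
  root=18; inorder splits into left=[], right=[]
  root=4; inorder splits into left=[], right=[]
Reconstructed level-order: [26, 16, 4, 23, 18]


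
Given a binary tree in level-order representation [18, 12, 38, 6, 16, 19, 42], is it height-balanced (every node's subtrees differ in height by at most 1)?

Tree (level-order array): [18, 12, 38, 6, 16, 19, 42]
Definition: a tree is height-balanced if, at every node, |h(left) - h(right)| <= 1 (empty subtree has height -1).
Bottom-up per-node check:
  node 6: h_left=-1, h_right=-1, diff=0 [OK], height=0
  node 16: h_left=-1, h_right=-1, diff=0 [OK], height=0
  node 12: h_left=0, h_right=0, diff=0 [OK], height=1
  node 19: h_left=-1, h_right=-1, diff=0 [OK], height=0
  node 42: h_left=-1, h_right=-1, diff=0 [OK], height=0
  node 38: h_left=0, h_right=0, diff=0 [OK], height=1
  node 18: h_left=1, h_right=1, diff=0 [OK], height=2
All nodes satisfy the balance condition.
Result: Balanced


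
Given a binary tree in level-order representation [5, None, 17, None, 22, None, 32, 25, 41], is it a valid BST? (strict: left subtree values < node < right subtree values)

Level-order array: [5, None, 17, None, 22, None, 32, 25, 41]
Validate using subtree bounds (lo, hi): at each node, require lo < value < hi,
then recurse left with hi=value and right with lo=value.
Preorder trace (stopping at first violation):
  at node 5 with bounds (-inf, +inf): OK
  at node 17 with bounds (5, +inf): OK
  at node 22 with bounds (17, +inf): OK
  at node 32 with bounds (22, +inf): OK
  at node 25 with bounds (22, 32): OK
  at node 41 with bounds (32, +inf): OK
No violation found at any node.
Result: Valid BST


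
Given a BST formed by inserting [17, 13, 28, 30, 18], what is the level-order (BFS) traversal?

Tree insertion order: [17, 13, 28, 30, 18]
Tree (level-order array): [17, 13, 28, None, None, 18, 30]
BFS from the root, enqueuing left then right child of each popped node:
  queue [17] -> pop 17, enqueue [13, 28], visited so far: [17]
  queue [13, 28] -> pop 13, enqueue [none], visited so far: [17, 13]
  queue [28] -> pop 28, enqueue [18, 30], visited so far: [17, 13, 28]
  queue [18, 30] -> pop 18, enqueue [none], visited so far: [17, 13, 28, 18]
  queue [30] -> pop 30, enqueue [none], visited so far: [17, 13, 28, 18, 30]
Result: [17, 13, 28, 18, 30]


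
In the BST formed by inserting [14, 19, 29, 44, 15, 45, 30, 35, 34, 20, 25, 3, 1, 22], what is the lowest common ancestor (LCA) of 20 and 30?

Tree insertion order: [14, 19, 29, 44, 15, 45, 30, 35, 34, 20, 25, 3, 1, 22]
Tree (level-order array): [14, 3, 19, 1, None, 15, 29, None, None, None, None, 20, 44, None, 25, 30, 45, 22, None, None, 35, None, None, None, None, 34]
In a BST, the LCA of p=20, q=30 is the first node v on the
root-to-leaf path with p <= v <= q (go left if both < v, right if both > v).
Walk from root:
  at 14: both 20 and 30 > 14, go right
  at 19: both 20 and 30 > 19, go right
  at 29: 20 <= 29 <= 30, this is the LCA
LCA = 29


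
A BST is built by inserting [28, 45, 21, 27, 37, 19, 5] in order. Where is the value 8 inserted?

Starting tree (level order): [28, 21, 45, 19, 27, 37, None, 5]
Insertion path: 28 -> 21 -> 19 -> 5
Result: insert 8 as right child of 5
Final tree (level order): [28, 21, 45, 19, 27, 37, None, 5, None, None, None, None, None, None, 8]


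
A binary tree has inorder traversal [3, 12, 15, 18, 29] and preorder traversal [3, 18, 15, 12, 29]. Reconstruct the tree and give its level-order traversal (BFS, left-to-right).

Inorder:  [3, 12, 15, 18, 29]
Preorder: [3, 18, 15, 12, 29]
Algorithm: preorder visits root first, so consume preorder in order;
for each root, split the current inorder slice at that value into
left-subtree inorder and right-subtree inorder, then recurse.
Recursive splits:
  root=3; inorder splits into left=[], right=[12, 15, 18, 29]
  root=18; inorder splits into left=[12, 15], right=[29]
  root=15; inorder splits into left=[12], right=[]
  root=12; inorder splits into left=[], right=[]
  root=29; inorder splits into left=[], right=[]
Reconstructed level-order: [3, 18, 15, 29, 12]


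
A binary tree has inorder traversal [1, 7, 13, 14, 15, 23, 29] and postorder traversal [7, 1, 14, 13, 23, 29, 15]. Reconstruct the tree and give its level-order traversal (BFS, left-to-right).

Inorder:   [1, 7, 13, 14, 15, 23, 29]
Postorder: [7, 1, 14, 13, 23, 29, 15]
Algorithm: postorder visits root last, so walk postorder right-to-left;
each value is the root of the current inorder slice — split it at that
value, recurse on the right subtree first, then the left.
Recursive splits:
  root=15; inorder splits into left=[1, 7, 13, 14], right=[23, 29]
  root=29; inorder splits into left=[23], right=[]
  root=23; inorder splits into left=[], right=[]
  root=13; inorder splits into left=[1, 7], right=[14]
  root=14; inorder splits into left=[], right=[]
  root=1; inorder splits into left=[], right=[7]
  root=7; inorder splits into left=[], right=[]
Reconstructed level-order: [15, 13, 29, 1, 14, 23, 7]


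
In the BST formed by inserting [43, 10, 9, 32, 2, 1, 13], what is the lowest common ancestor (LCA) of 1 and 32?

Tree insertion order: [43, 10, 9, 32, 2, 1, 13]
Tree (level-order array): [43, 10, None, 9, 32, 2, None, 13, None, 1]
In a BST, the LCA of p=1, q=32 is the first node v on the
root-to-leaf path with p <= v <= q (go left if both < v, right if both > v).
Walk from root:
  at 43: both 1 and 32 < 43, go left
  at 10: 1 <= 10 <= 32, this is the LCA
LCA = 10


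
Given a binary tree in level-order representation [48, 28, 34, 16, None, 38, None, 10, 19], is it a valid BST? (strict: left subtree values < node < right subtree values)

Level-order array: [48, 28, 34, 16, None, 38, None, 10, 19]
Validate using subtree bounds (lo, hi): at each node, require lo < value < hi,
then recurse left with hi=value and right with lo=value.
Preorder trace (stopping at first violation):
  at node 48 with bounds (-inf, +inf): OK
  at node 28 with bounds (-inf, 48): OK
  at node 16 with bounds (-inf, 28): OK
  at node 10 with bounds (-inf, 16): OK
  at node 19 with bounds (16, 28): OK
  at node 34 with bounds (48, +inf): VIOLATION
Node 34 violates its bound: not (48 < 34 < +inf).
Result: Not a valid BST


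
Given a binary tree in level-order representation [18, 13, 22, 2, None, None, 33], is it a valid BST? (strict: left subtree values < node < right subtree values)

Level-order array: [18, 13, 22, 2, None, None, 33]
Validate using subtree bounds (lo, hi): at each node, require lo < value < hi,
then recurse left with hi=value and right with lo=value.
Preorder trace (stopping at first violation):
  at node 18 with bounds (-inf, +inf): OK
  at node 13 with bounds (-inf, 18): OK
  at node 2 with bounds (-inf, 13): OK
  at node 22 with bounds (18, +inf): OK
  at node 33 with bounds (22, +inf): OK
No violation found at any node.
Result: Valid BST


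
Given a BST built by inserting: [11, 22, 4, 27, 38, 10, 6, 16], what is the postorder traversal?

Tree insertion order: [11, 22, 4, 27, 38, 10, 6, 16]
Tree (level-order array): [11, 4, 22, None, 10, 16, 27, 6, None, None, None, None, 38]
Postorder traversal: [6, 10, 4, 16, 38, 27, 22, 11]


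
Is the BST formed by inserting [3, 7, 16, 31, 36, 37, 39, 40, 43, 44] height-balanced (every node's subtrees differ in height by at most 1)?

Tree (level-order array): [3, None, 7, None, 16, None, 31, None, 36, None, 37, None, 39, None, 40, None, 43, None, 44]
Definition: a tree is height-balanced if, at every node, |h(left) - h(right)| <= 1 (empty subtree has height -1).
Bottom-up per-node check:
  node 44: h_left=-1, h_right=-1, diff=0 [OK], height=0
  node 43: h_left=-1, h_right=0, diff=1 [OK], height=1
  node 40: h_left=-1, h_right=1, diff=2 [FAIL (|-1-1|=2 > 1)], height=2
  node 39: h_left=-1, h_right=2, diff=3 [FAIL (|-1-2|=3 > 1)], height=3
  node 37: h_left=-1, h_right=3, diff=4 [FAIL (|-1-3|=4 > 1)], height=4
  node 36: h_left=-1, h_right=4, diff=5 [FAIL (|-1-4|=5 > 1)], height=5
  node 31: h_left=-1, h_right=5, diff=6 [FAIL (|-1-5|=6 > 1)], height=6
  node 16: h_left=-1, h_right=6, diff=7 [FAIL (|-1-6|=7 > 1)], height=7
  node 7: h_left=-1, h_right=7, diff=8 [FAIL (|-1-7|=8 > 1)], height=8
  node 3: h_left=-1, h_right=8, diff=9 [FAIL (|-1-8|=9 > 1)], height=9
Node 40 violates the condition: |-1 - 1| = 2 > 1.
Result: Not balanced


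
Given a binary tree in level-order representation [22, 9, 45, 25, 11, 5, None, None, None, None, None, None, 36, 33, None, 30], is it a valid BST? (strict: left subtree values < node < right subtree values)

Level-order array: [22, 9, 45, 25, 11, 5, None, None, None, None, None, None, 36, 33, None, 30]
Validate using subtree bounds (lo, hi): at each node, require lo < value < hi,
then recurse left with hi=value and right with lo=value.
Preorder trace (stopping at first violation):
  at node 22 with bounds (-inf, +inf): OK
  at node 9 with bounds (-inf, 22): OK
  at node 25 with bounds (-inf, 9): VIOLATION
Node 25 violates its bound: not (-inf < 25 < 9).
Result: Not a valid BST


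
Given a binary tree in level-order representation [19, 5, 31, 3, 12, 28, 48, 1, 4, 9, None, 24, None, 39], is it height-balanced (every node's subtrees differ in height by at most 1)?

Tree (level-order array): [19, 5, 31, 3, 12, 28, 48, 1, 4, 9, None, 24, None, 39]
Definition: a tree is height-balanced if, at every node, |h(left) - h(right)| <= 1 (empty subtree has height -1).
Bottom-up per-node check:
  node 1: h_left=-1, h_right=-1, diff=0 [OK], height=0
  node 4: h_left=-1, h_right=-1, diff=0 [OK], height=0
  node 3: h_left=0, h_right=0, diff=0 [OK], height=1
  node 9: h_left=-1, h_right=-1, diff=0 [OK], height=0
  node 12: h_left=0, h_right=-1, diff=1 [OK], height=1
  node 5: h_left=1, h_right=1, diff=0 [OK], height=2
  node 24: h_left=-1, h_right=-1, diff=0 [OK], height=0
  node 28: h_left=0, h_right=-1, diff=1 [OK], height=1
  node 39: h_left=-1, h_right=-1, diff=0 [OK], height=0
  node 48: h_left=0, h_right=-1, diff=1 [OK], height=1
  node 31: h_left=1, h_right=1, diff=0 [OK], height=2
  node 19: h_left=2, h_right=2, diff=0 [OK], height=3
All nodes satisfy the balance condition.
Result: Balanced


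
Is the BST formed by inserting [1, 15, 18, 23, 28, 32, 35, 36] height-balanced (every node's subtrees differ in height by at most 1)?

Tree (level-order array): [1, None, 15, None, 18, None, 23, None, 28, None, 32, None, 35, None, 36]
Definition: a tree is height-balanced if, at every node, |h(left) - h(right)| <= 1 (empty subtree has height -1).
Bottom-up per-node check:
  node 36: h_left=-1, h_right=-1, diff=0 [OK], height=0
  node 35: h_left=-1, h_right=0, diff=1 [OK], height=1
  node 32: h_left=-1, h_right=1, diff=2 [FAIL (|-1-1|=2 > 1)], height=2
  node 28: h_left=-1, h_right=2, diff=3 [FAIL (|-1-2|=3 > 1)], height=3
  node 23: h_left=-1, h_right=3, diff=4 [FAIL (|-1-3|=4 > 1)], height=4
  node 18: h_left=-1, h_right=4, diff=5 [FAIL (|-1-4|=5 > 1)], height=5
  node 15: h_left=-1, h_right=5, diff=6 [FAIL (|-1-5|=6 > 1)], height=6
  node 1: h_left=-1, h_right=6, diff=7 [FAIL (|-1-6|=7 > 1)], height=7
Node 32 violates the condition: |-1 - 1| = 2 > 1.
Result: Not balanced


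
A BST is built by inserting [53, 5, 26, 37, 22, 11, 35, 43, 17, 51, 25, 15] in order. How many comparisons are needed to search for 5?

Search path for 5: 53 -> 5
Found: True
Comparisons: 2


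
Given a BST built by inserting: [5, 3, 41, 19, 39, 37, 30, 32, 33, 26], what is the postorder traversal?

Tree insertion order: [5, 3, 41, 19, 39, 37, 30, 32, 33, 26]
Tree (level-order array): [5, 3, 41, None, None, 19, None, None, 39, 37, None, 30, None, 26, 32, None, None, None, 33]
Postorder traversal: [3, 26, 33, 32, 30, 37, 39, 19, 41, 5]


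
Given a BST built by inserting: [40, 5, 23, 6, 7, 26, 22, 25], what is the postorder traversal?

Tree insertion order: [40, 5, 23, 6, 7, 26, 22, 25]
Tree (level-order array): [40, 5, None, None, 23, 6, 26, None, 7, 25, None, None, 22]
Postorder traversal: [22, 7, 6, 25, 26, 23, 5, 40]


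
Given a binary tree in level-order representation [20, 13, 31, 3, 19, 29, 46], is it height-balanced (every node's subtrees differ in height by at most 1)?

Tree (level-order array): [20, 13, 31, 3, 19, 29, 46]
Definition: a tree is height-balanced if, at every node, |h(left) - h(right)| <= 1 (empty subtree has height -1).
Bottom-up per-node check:
  node 3: h_left=-1, h_right=-1, diff=0 [OK], height=0
  node 19: h_left=-1, h_right=-1, diff=0 [OK], height=0
  node 13: h_left=0, h_right=0, diff=0 [OK], height=1
  node 29: h_left=-1, h_right=-1, diff=0 [OK], height=0
  node 46: h_left=-1, h_right=-1, diff=0 [OK], height=0
  node 31: h_left=0, h_right=0, diff=0 [OK], height=1
  node 20: h_left=1, h_right=1, diff=0 [OK], height=2
All nodes satisfy the balance condition.
Result: Balanced


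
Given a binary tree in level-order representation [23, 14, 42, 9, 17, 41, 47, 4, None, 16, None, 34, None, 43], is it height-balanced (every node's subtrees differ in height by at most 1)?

Tree (level-order array): [23, 14, 42, 9, 17, 41, 47, 4, None, 16, None, 34, None, 43]
Definition: a tree is height-balanced if, at every node, |h(left) - h(right)| <= 1 (empty subtree has height -1).
Bottom-up per-node check:
  node 4: h_left=-1, h_right=-1, diff=0 [OK], height=0
  node 9: h_left=0, h_right=-1, diff=1 [OK], height=1
  node 16: h_left=-1, h_right=-1, diff=0 [OK], height=0
  node 17: h_left=0, h_right=-1, diff=1 [OK], height=1
  node 14: h_left=1, h_right=1, diff=0 [OK], height=2
  node 34: h_left=-1, h_right=-1, diff=0 [OK], height=0
  node 41: h_left=0, h_right=-1, diff=1 [OK], height=1
  node 43: h_left=-1, h_right=-1, diff=0 [OK], height=0
  node 47: h_left=0, h_right=-1, diff=1 [OK], height=1
  node 42: h_left=1, h_right=1, diff=0 [OK], height=2
  node 23: h_left=2, h_right=2, diff=0 [OK], height=3
All nodes satisfy the balance condition.
Result: Balanced


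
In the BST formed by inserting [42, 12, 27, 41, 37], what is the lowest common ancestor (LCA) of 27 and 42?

Tree insertion order: [42, 12, 27, 41, 37]
Tree (level-order array): [42, 12, None, None, 27, None, 41, 37]
In a BST, the LCA of p=27, q=42 is the first node v on the
root-to-leaf path with p <= v <= q (go left if both < v, right if both > v).
Walk from root:
  at 42: 27 <= 42 <= 42, this is the LCA
LCA = 42


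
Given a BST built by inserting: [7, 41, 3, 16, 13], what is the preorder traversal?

Tree insertion order: [7, 41, 3, 16, 13]
Tree (level-order array): [7, 3, 41, None, None, 16, None, 13]
Preorder traversal: [7, 3, 41, 16, 13]


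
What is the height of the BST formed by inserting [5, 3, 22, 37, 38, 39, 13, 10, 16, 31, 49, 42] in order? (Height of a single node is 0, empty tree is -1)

Insertion order: [5, 3, 22, 37, 38, 39, 13, 10, 16, 31, 49, 42]
Tree (level-order array): [5, 3, 22, None, None, 13, 37, 10, 16, 31, 38, None, None, None, None, None, None, None, 39, None, 49, 42]
Compute height bottom-up (empty subtree = -1):
  height(3) = 1 + max(-1, -1) = 0
  height(10) = 1 + max(-1, -1) = 0
  height(16) = 1 + max(-1, -1) = 0
  height(13) = 1 + max(0, 0) = 1
  height(31) = 1 + max(-1, -1) = 0
  height(42) = 1 + max(-1, -1) = 0
  height(49) = 1 + max(0, -1) = 1
  height(39) = 1 + max(-1, 1) = 2
  height(38) = 1 + max(-1, 2) = 3
  height(37) = 1 + max(0, 3) = 4
  height(22) = 1 + max(1, 4) = 5
  height(5) = 1 + max(0, 5) = 6
Height = 6


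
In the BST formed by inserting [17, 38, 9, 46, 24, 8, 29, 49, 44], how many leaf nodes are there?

Tree built from: [17, 38, 9, 46, 24, 8, 29, 49, 44]
Tree (level-order array): [17, 9, 38, 8, None, 24, 46, None, None, None, 29, 44, 49]
Rule: A leaf has 0 children.
Per-node child counts:
  node 17: 2 child(ren)
  node 9: 1 child(ren)
  node 8: 0 child(ren)
  node 38: 2 child(ren)
  node 24: 1 child(ren)
  node 29: 0 child(ren)
  node 46: 2 child(ren)
  node 44: 0 child(ren)
  node 49: 0 child(ren)
Matching nodes: [8, 29, 44, 49]
Count of leaf nodes: 4


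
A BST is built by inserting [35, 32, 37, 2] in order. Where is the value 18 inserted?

Starting tree (level order): [35, 32, 37, 2]
Insertion path: 35 -> 32 -> 2
Result: insert 18 as right child of 2
Final tree (level order): [35, 32, 37, 2, None, None, None, None, 18]


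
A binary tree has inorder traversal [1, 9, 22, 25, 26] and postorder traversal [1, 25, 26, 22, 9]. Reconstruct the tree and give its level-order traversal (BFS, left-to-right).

Inorder:   [1, 9, 22, 25, 26]
Postorder: [1, 25, 26, 22, 9]
Algorithm: postorder visits root last, so walk postorder right-to-left;
each value is the root of the current inorder slice — split it at that
value, recurse on the right subtree first, then the left.
Recursive splits:
  root=9; inorder splits into left=[1], right=[22, 25, 26]
  root=22; inorder splits into left=[], right=[25, 26]
  root=26; inorder splits into left=[25], right=[]
  root=25; inorder splits into left=[], right=[]
  root=1; inorder splits into left=[], right=[]
Reconstructed level-order: [9, 1, 22, 26, 25]


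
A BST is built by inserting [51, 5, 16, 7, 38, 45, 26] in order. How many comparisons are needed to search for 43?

Search path for 43: 51 -> 5 -> 16 -> 38 -> 45
Found: False
Comparisons: 5


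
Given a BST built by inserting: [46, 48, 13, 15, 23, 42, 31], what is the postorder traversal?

Tree insertion order: [46, 48, 13, 15, 23, 42, 31]
Tree (level-order array): [46, 13, 48, None, 15, None, None, None, 23, None, 42, 31]
Postorder traversal: [31, 42, 23, 15, 13, 48, 46]


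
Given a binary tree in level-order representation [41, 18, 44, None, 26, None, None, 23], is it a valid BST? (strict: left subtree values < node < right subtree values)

Level-order array: [41, 18, 44, None, 26, None, None, 23]
Validate using subtree bounds (lo, hi): at each node, require lo < value < hi,
then recurse left with hi=value and right with lo=value.
Preorder trace (stopping at first violation):
  at node 41 with bounds (-inf, +inf): OK
  at node 18 with bounds (-inf, 41): OK
  at node 26 with bounds (18, 41): OK
  at node 23 with bounds (18, 26): OK
  at node 44 with bounds (41, +inf): OK
No violation found at any node.
Result: Valid BST


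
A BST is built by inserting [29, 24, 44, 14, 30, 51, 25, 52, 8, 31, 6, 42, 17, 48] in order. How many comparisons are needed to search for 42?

Search path for 42: 29 -> 44 -> 30 -> 31 -> 42
Found: True
Comparisons: 5


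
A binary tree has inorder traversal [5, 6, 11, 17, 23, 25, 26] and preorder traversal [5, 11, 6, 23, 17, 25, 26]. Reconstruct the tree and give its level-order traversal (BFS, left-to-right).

Inorder:  [5, 6, 11, 17, 23, 25, 26]
Preorder: [5, 11, 6, 23, 17, 25, 26]
Algorithm: preorder visits root first, so consume preorder in order;
for each root, split the current inorder slice at that value into
left-subtree inorder and right-subtree inorder, then recurse.
Recursive splits:
  root=5; inorder splits into left=[], right=[6, 11, 17, 23, 25, 26]
  root=11; inorder splits into left=[6], right=[17, 23, 25, 26]
  root=6; inorder splits into left=[], right=[]
  root=23; inorder splits into left=[17], right=[25, 26]
  root=17; inorder splits into left=[], right=[]
  root=25; inorder splits into left=[], right=[26]
  root=26; inorder splits into left=[], right=[]
Reconstructed level-order: [5, 11, 6, 23, 17, 25, 26]


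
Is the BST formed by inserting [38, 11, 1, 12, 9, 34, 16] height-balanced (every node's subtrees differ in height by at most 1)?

Tree (level-order array): [38, 11, None, 1, 12, None, 9, None, 34, None, None, 16]
Definition: a tree is height-balanced if, at every node, |h(left) - h(right)| <= 1 (empty subtree has height -1).
Bottom-up per-node check:
  node 9: h_left=-1, h_right=-1, diff=0 [OK], height=0
  node 1: h_left=-1, h_right=0, diff=1 [OK], height=1
  node 16: h_left=-1, h_right=-1, diff=0 [OK], height=0
  node 34: h_left=0, h_right=-1, diff=1 [OK], height=1
  node 12: h_left=-1, h_right=1, diff=2 [FAIL (|-1-1|=2 > 1)], height=2
  node 11: h_left=1, h_right=2, diff=1 [OK], height=3
  node 38: h_left=3, h_right=-1, diff=4 [FAIL (|3--1|=4 > 1)], height=4
Node 12 violates the condition: |-1 - 1| = 2 > 1.
Result: Not balanced


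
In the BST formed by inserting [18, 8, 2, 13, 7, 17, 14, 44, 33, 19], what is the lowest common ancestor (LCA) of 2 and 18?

Tree insertion order: [18, 8, 2, 13, 7, 17, 14, 44, 33, 19]
Tree (level-order array): [18, 8, 44, 2, 13, 33, None, None, 7, None, 17, 19, None, None, None, 14]
In a BST, the LCA of p=2, q=18 is the first node v on the
root-to-leaf path with p <= v <= q (go left if both < v, right if both > v).
Walk from root:
  at 18: 2 <= 18 <= 18, this is the LCA
LCA = 18


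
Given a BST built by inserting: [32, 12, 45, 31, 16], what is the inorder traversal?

Tree insertion order: [32, 12, 45, 31, 16]
Tree (level-order array): [32, 12, 45, None, 31, None, None, 16]
Inorder traversal: [12, 16, 31, 32, 45]


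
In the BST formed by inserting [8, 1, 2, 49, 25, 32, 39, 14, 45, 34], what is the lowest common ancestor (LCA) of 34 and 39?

Tree insertion order: [8, 1, 2, 49, 25, 32, 39, 14, 45, 34]
Tree (level-order array): [8, 1, 49, None, 2, 25, None, None, None, 14, 32, None, None, None, 39, 34, 45]
In a BST, the LCA of p=34, q=39 is the first node v on the
root-to-leaf path with p <= v <= q (go left if both < v, right if both > v).
Walk from root:
  at 8: both 34 and 39 > 8, go right
  at 49: both 34 and 39 < 49, go left
  at 25: both 34 and 39 > 25, go right
  at 32: both 34 and 39 > 32, go right
  at 39: 34 <= 39 <= 39, this is the LCA
LCA = 39


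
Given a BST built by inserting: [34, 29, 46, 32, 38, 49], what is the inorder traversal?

Tree insertion order: [34, 29, 46, 32, 38, 49]
Tree (level-order array): [34, 29, 46, None, 32, 38, 49]
Inorder traversal: [29, 32, 34, 38, 46, 49]


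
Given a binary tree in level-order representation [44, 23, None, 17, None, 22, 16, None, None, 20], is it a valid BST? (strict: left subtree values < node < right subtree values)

Level-order array: [44, 23, None, 17, None, 22, 16, None, None, 20]
Validate using subtree bounds (lo, hi): at each node, require lo < value < hi,
then recurse left with hi=value and right with lo=value.
Preorder trace (stopping at first violation):
  at node 44 with bounds (-inf, +inf): OK
  at node 23 with bounds (-inf, 44): OK
  at node 17 with bounds (-inf, 23): OK
  at node 22 with bounds (-inf, 17): VIOLATION
Node 22 violates its bound: not (-inf < 22 < 17).
Result: Not a valid BST


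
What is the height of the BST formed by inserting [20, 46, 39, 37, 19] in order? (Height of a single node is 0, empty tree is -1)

Insertion order: [20, 46, 39, 37, 19]
Tree (level-order array): [20, 19, 46, None, None, 39, None, 37]
Compute height bottom-up (empty subtree = -1):
  height(19) = 1 + max(-1, -1) = 0
  height(37) = 1 + max(-1, -1) = 0
  height(39) = 1 + max(0, -1) = 1
  height(46) = 1 + max(1, -1) = 2
  height(20) = 1 + max(0, 2) = 3
Height = 3


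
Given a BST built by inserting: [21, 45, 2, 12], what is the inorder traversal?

Tree insertion order: [21, 45, 2, 12]
Tree (level-order array): [21, 2, 45, None, 12]
Inorder traversal: [2, 12, 21, 45]


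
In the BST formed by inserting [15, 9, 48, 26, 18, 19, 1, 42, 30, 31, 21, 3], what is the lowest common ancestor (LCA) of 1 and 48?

Tree insertion order: [15, 9, 48, 26, 18, 19, 1, 42, 30, 31, 21, 3]
Tree (level-order array): [15, 9, 48, 1, None, 26, None, None, 3, 18, 42, None, None, None, 19, 30, None, None, 21, None, 31]
In a BST, the LCA of p=1, q=48 is the first node v on the
root-to-leaf path with p <= v <= q (go left if both < v, right if both > v).
Walk from root:
  at 15: 1 <= 15 <= 48, this is the LCA
LCA = 15


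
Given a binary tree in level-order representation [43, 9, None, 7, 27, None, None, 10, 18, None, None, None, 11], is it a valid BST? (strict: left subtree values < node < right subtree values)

Level-order array: [43, 9, None, 7, 27, None, None, 10, 18, None, None, None, 11]
Validate using subtree bounds (lo, hi): at each node, require lo < value < hi,
then recurse left with hi=value and right with lo=value.
Preorder trace (stopping at first violation):
  at node 43 with bounds (-inf, +inf): OK
  at node 9 with bounds (-inf, 43): OK
  at node 7 with bounds (-inf, 9): OK
  at node 27 with bounds (9, 43): OK
  at node 10 with bounds (9, 27): OK
  at node 18 with bounds (27, 43): VIOLATION
Node 18 violates its bound: not (27 < 18 < 43).
Result: Not a valid BST


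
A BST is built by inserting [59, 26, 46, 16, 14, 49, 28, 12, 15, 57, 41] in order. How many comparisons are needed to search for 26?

Search path for 26: 59 -> 26
Found: True
Comparisons: 2


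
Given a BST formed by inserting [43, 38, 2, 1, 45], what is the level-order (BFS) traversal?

Tree insertion order: [43, 38, 2, 1, 45]
Tree (level-order array): [43, 38, 45, 2, None, None, None, 1]
BFS from the root, enqueuing left then right child of each popped node:
  queue [43] -> pop 43, enqueue [38, 45], visited so far: [43]
  queue [38, 45] -> pop 38, enqueue [2], visited so far: [43, 38]
  queue [45, 2] -> pop 45, enqueue [none], visited so far: [43, 38, 45]
  queue [2] -> pop 2, enqueue [1], visited so far: [43, 38, 45, 2]
  queue [1] -> pop 1, enqueue [none], visited so far: [43, 38, 45, 2, 1]
Result: [43, 38, 45, 2, 1]


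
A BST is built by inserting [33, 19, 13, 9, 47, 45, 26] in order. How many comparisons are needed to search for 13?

Search path for 13: 33 -> 19 -> 13
Found: True
Comparisons: 3


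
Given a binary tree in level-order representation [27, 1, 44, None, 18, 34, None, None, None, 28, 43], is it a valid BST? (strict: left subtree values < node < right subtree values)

Level-order array: [27, 1, 44, None, 18, 34, None, None, None, 28, 43]
Validate using subtree bounds (lo, hi): at each node, require lo < value < hi,
then recurse left with hi=value and right with lo=value.
Preorder trace (stopping at first violation):
  at node 27 with bounds (-inf, +inf): OK
  at node 1 with bounds (-inf, 27): OK
  at node 18 with bounds (1, 27): OK
  at node 44 with bounds (27, +inf): OK
  at node 34 with bounds (27, 44): OK
  at node 28 with bounds (27, 34): OK
  at node 43 with bounds (34, 44): OK
No violation found at any node.
Result: Valid BST


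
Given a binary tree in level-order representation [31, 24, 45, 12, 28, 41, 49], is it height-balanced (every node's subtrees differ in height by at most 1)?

Tree (level-order array): [31, 24, 45, 12, 28, 41, 49]
Definition: a tree is height-balanced if, at every node, |h(left) - h(right)| <= 1 (empty subtree has height -1).
Bottom-up per-node check:
  node 12: h_left=-1, h_right=-1, diff=0 [OK], height=0
  node 28: h_left=-1, h_right=-1, diff=0 [OK], height=0
  node 24: h_left=0, h_right=0, diff=0 [OK], height=1
  node 41: h_left=-1, h_right=-1, diff=0 [OK], height=0
  node 49: h_left=-1, h_right=-1, diff=0 [OK], height=0
  node 45: h_left=0, h_right=0, diff=0 [OK], height=1
  node 31: h_left=1, h_right=1, diff=0 [OK], height=2
All nodes satisfy the balance condition.
Result: Balanced


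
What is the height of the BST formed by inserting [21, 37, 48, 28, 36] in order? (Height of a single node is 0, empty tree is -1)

Insertion order: [21, 37, 48, 28, 36]
Tree (level-order array): [21, None, 37, 28, 48, None, 36]
Compute height bottom-up (empty subtree = -1):
  height(36) = 1 + max(-1, -1) = 0
  height(28) = 1 + max(-1, 0) = 1
  height(48) = 1 + max(-1, -1) = 0
  height(37) = 1 + max(1, 0) = 2
  height(21) = 1 + max(-1, 2) = 3
Height = 3


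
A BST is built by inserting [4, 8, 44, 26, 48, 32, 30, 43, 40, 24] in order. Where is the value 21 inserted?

Starting tree (level order): [4, None, 8, None, 44, 26, 48, 24, 32, None, None, None, None, 30, 43, None, None, 40]
Insertion path: 4 -> 8 -> 44 -> 26 -> 24
Result: insert 21 as left child of 24
Final tree (level order): [4, None, 8, None, 44, 26, 48, 24, 32, None, None, 21, None, 30, 43, None, None, None, None, 40]


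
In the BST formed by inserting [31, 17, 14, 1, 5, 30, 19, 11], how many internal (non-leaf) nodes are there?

Tree built from: [31, 17, 14, 1, 5, 30, 19, 11]
Tree (level-order array): [31, 17, None, 14, 30, 1, None, 19, None, None, 5, None, None, None, 11]
Rule: An internal node has at least one child.
Per-node child counts:
  node 31: 1 child(ren)
  node 17: 2 child(ren)
  node 14: 1 child(ren)
  node 1: 1 child(ren)
  node 5: 1 child(ren)
  node 11: 0 child(ren)
  node 30: 1 child(ren)
  node 19: 0 child(ren)
Matching nodes: [31, 17, 14, 1, 5, 30]
Count of internal (non-leaf) nodes: 6


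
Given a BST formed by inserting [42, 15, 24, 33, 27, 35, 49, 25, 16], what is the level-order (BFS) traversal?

Tree insertion order: [42, 15, 24, 33, 27, 35, 49, 25, 16]
Tree (level-order array): [42, 15, 49, None, 24, None, None, 16, 33, None, None, 27, 35, 25]
BFS from the root, enqueuing left then right child of each popped node:
  queue [42] -> pop 42, enqueue [15, 49], visited so far: [42]
  queue [15, 49] -> pop 15, enqueue [24], visited so far: [42, 15]
  queue [49, 24] -> pop 49, enqueue [none], visited so far: [42, 15, 49]
  queue [24] -> pop 24, enqueue [16, 33], visited so far: [42, 15, 49, 24]
  queue [16, 33] -> pop 16, enqueue [none], visited so far: [42, 15, 49, 24, 16]
  queue [33] -> pop 33, enqueue [27, 35], visited so far: [42, 15, 49, 24, 16, 33]
  queue [27, 35] -> pop 27, enqueue [25], visited so far: [42, 15, 49, 24, 16, 33, 27]
  queue [35, 25] -> pop 35, enqueue [none], visited so far: [42, 15, 49, 24, 16, 33, 27, 35]
  queue [25] -> pop 25, enqueue [none], visited so far: [42, 15, 49, 24, 16, 33, 27, 35, 25]
Result: [42, 15, 49, 24, 16, 33, 27, 35, 25]


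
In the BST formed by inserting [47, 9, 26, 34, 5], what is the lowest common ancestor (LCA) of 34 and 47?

Tree insertion order: [47, 9, 26, 34, 5]
Tree (level-order array): [47, 9, None, 5, 26, None, None, None, 34]
In a BST, the LCA of p=34, q=47 is the first node v on the
root-to-leaf path with p <= v <= q (go left if both < v, right if both > v).
Walk from root:
  at 47: 34 <= 47 <= 47, this is the LCA
LCA = 47


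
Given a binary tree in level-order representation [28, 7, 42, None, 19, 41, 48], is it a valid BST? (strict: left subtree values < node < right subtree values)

Level-order array: [28, 7, 42, None, 19, 41, 48]
Validate using subtree bounds (lo, hi): at each node, require lo < value < hi,
then recurse left with hi=value and right with lo=value.
Preorder trace (stopping at first violation):
  at node 28 with bounds (-inf, +inf): OK
  at node 7 with bounds (-inf, 28): OK
  at node 19 with bounds (7, 28): OK
  at node 42 with bounds (28, +inf): OK
  at node 41 with bounds (28, 42): OK
  at node 48 with bounds (42, +inf): OK
No violation found at any node.
Result: Valid BST


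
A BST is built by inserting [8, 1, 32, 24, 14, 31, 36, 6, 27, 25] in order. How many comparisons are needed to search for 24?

Search path for 24: 8 -> 32 -> 24
Found: True
Comparisons: 3


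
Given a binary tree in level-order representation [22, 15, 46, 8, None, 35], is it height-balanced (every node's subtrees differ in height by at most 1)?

Tree (level-order array): [22, 15, 46, 8, None, 35]
Definition: a tree is height-balanced if, at every node, |h(left) - h(right)| <= 1 (empty subtree has height -1).
Bottom-up per-node check:
  node 8: h_left=-1, h_right=-1, diff=0 [OK], height=0
  node 15: h_left=0, h_right=-1, diff=1 [OK], height=1
  node 35: h_left=-1, h_right=-1, diff=0 [OK], height=0
  node 46: h_left=0, h_right=-1, diff=1 [OK], height=1
  node 22: h_left=1, h_right=1, diff=0 [OK], height=2
All nodes satisfy the balance condition.
Result: Balanced


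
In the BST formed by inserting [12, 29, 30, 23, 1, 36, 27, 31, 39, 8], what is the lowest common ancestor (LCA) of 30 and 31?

Tree insertion order: [12, 29, 30, 23, 1, 36, 27, 31, 39, 8]
Tree (level-order array): [12, 1, 29, None, 8, 23, 30, None, None, None, 27, None, 36, None, None, 31, 39]
In a BST, the LCA of p=30, q=31 is the first node v on the
root-to-leaf path with p <= v <= q (go left if both < v, right if both > v).
Walk from root:
  at 12: both 30 and 31 > 12, go right
  at 29: both 30 and 31 > 29, go right
  at 30: 30 <= 30 <= 31, this is the LCA
LCA = 30


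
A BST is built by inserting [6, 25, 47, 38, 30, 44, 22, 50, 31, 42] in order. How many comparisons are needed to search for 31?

Search path for 31: 6 -> 25 -> 47 -> 38 -> 30 -> 31
Found: True
Comparisons: 6


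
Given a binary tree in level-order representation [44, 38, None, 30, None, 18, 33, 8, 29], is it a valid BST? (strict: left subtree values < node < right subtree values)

Level-order array: [44, 38, None, 30, None, 18, 33, 8, 29]
Validate using subtree bounds (lo, hi): at each node, require lo < value < hi,
then recurse left with hi=value and right with lo=value.
Preorder trace (stopping at first violation):
  at node 44 with bounds (-inf, +inf): OK
  at node 38 with bounds (-inf, 44): OK
  at node 30 with bounds (-inf, 38): OK
  at node 18 with bounds (-inf, 30): OK
  at node 8 with bounds (-inf, 18): OK
  at node 29 with bounds (18, 30): OK
  at node 33 with bounds (30, 38): OK
No violation found at any node.
Result: Valid BST


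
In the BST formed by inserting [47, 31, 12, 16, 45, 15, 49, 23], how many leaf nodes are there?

Tree built from: [47, 31, 12, 16, 45, 15, 49, 23]
Tree (level-order array): [47, 31, 49, 12, 45, None, None, None, 16, None, None, 15, 23]
Rule: A leaf has 0 children.
Per-node child counts:
  node 47: 2 child(ren)
  node 31: 2 child(ren)
  node 12: 1 child(ren)
  node 16: 2 child(ren)
  node 15: 0 child(ren)
  node 23: 0 child(ren)
  node 45: 0 child(ren)
  node 49: 0 child(ren)
Matching nodes: [15, 23, 45, 49]
Count of leaf nodes: 4


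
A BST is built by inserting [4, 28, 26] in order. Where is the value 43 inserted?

Starting tree (level order): [4, None, 28, 26]
Insertion path: 4 -> 28
Result: insert 43 as right child of 28
Final tree (level order): [4, None, 28, 26, 43]


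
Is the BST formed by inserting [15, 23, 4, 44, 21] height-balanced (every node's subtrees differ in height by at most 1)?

Tree (level-order array): [15, 4, 23, None, None, 21, 44]
Definition: a tree is height-balanced if, at every node, |h(left) - h(right)| <= 1 (empty subtree has height -1).
Bottom-up per-node check:
  node 4: h_left=-1, h_right=-1, diff=0 [OK], height=0
  node 21: h_left=-1, h_right=-1, diff=0 [OK], height=0
  node 44: h_left=-1, h_right=-1, diff=0 [OK], height=0
  node 23: h_left=0, h_right=0, diff=0 [OK], height=1
  node 15: h_left=0, h_right=1, diff=1 [OK], height=2
All nodes satisfy the balance condition.
Result: Balanced


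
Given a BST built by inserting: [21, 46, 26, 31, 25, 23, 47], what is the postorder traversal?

Tree insertion order: [21, 46, 26, 31, 25, 23, 47]
Tree (level-order array): [21, None, 46, 26, 47, 25, 31, None, None, 23]
Postorder traversal: [23, 25, 31, 26, 47, 46, 21]


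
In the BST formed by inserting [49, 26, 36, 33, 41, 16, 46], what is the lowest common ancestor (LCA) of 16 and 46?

Tree insertion order: [49, 26, 36, 33, 41, 16, 46]
Tree (level-order array): [49, 26, None, 16, 36, None, None, 33, 41, None, None, None, 46]
In a BST, the LCA of p=16, q=46 is the first node v on the
root-to-leaf path with p <= v <= q (go left if both < v, right if both > v).
Walk from root:
  at 49: both 16 and 46 < 49, go left
  at 26: 16 <= 26 <= 46, this is the LCA
LCA = 26


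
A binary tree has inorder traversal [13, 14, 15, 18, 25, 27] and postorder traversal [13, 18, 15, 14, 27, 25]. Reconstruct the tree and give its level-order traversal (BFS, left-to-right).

Inorder:   [13, 14, 15, 18, 25, 27]
Postorder: [13, 18, 15, 14, 27, 25]
Algorithm: postorder visits root last, so walk postorder right-to-left;
each value is the root of the current inorder slice — split it at that
value, recurse on the right subtree first, then the left.
Recursive splits:
  root=25; inorder splits into left=[13, 14, 15, 18], right=[27]
  root=27; inorder splits into left=[], right=[]
  root=14; inorder splits into left=[13], right=[15, 18]
  root=15; inorder splits into left=[], right=[18]
  root=18; inorder splits into left=[], right=[]
  root=13; inorder splits into left=[], right=[]
Reconstructed level-order: [25, 14, 27, 13, 15, 18]


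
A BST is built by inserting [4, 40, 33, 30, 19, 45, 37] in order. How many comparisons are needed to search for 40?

Search path for 40: 4 -> 40
Found: True
Comparisons: 2


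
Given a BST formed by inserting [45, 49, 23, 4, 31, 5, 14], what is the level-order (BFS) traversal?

Tree insertion order: [45, 49, 23, 4, 31, 5, 14]
Tree (level-order array): [45, 23, 49, 4, 31, None, None, None, 5, None, None, None, 14]
BFS from the root, enqueuing left then right child of each popped node:
  queue [45] -> pop 45, enqueue [23, 49], visited so far: [45]
  queue [23, 49] -> pop 23, enqueue [4, 31], visited so far: [45, 23]
  queue [49, 4, 31] -> pop 49, enqueue [none], visited so far: [45, 23, 49]
  queue [4, 31] -> pop 4, enqueue [5], visited so far: [45, 23, 49, 4]
  queue [31, 5] -> pop 31, enqueue [none], visited so far: [45, 23, 49, 4, 31]
  queue [5] -> pop 5, enqueue [14], visited so far: [45, 23, 49, 4, 31, 5]
  queue [14] -> pop 14, enqueue [none], visited so far: [45, 23, 49, 4, 31, 5, 14]
Result: [45, 23, 49, 4, 31, 5, 14]


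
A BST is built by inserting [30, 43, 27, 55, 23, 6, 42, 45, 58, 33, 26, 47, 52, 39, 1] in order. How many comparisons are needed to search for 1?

Search path for 1: 30 -> 27 -> 23 -> 6 -> 1
Found: True
Comparisons: 5


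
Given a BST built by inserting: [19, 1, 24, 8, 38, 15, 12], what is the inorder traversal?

Tree insertion order: [19, 1, 24, 8, 38, 15, 12]
Tree (level-order array): [19, 1, 24, None, 8, None, 38, None, 15, None, None, 12]
Inorder traversal: [1, 8, 12, 15, 19, 24, 38]


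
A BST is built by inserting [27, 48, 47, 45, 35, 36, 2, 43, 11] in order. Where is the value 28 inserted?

Starting tree (level order): [27, 2, 48, None, 11, 47, None, None, None, 45, None, 35, None, None, 36, None, 43]
Insertion path: 27 -> 48 -> 47 -> 45 -> 35
Result: insert 28 as left child of 35
Final tree (level order): [27, 2, 48, None, 11, 47, None, None, None, 45, None, 35, None, 28, 36, None, None, None, 43]


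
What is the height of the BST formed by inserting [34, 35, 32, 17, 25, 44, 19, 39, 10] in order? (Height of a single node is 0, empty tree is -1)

Insertion order: [34, 35, 32, 17, 25, 44, 19, 39, 10]
Tree (level-order array): [34, 32, 35, 17, None, None, 44, 10, 25, 39, None, None, None, 19]
Compute height bottom-up (empty subtree = -1):
  height(10) = 1 + max(-1, -1) = 0
  height(19) = 1 + max(-1, -1) = 0
  height(25) = 1 + max(0, -1) = 1
  height(17) = 1 + max(0, 1) = 2
  height(32) = 1 + max(2, -1) = 3
  height(39) = 1 + max(-1, -1) = 0
  height(44) = 1 + max(0, -1) = 1
  height(35) = 1 + max(-1, 1) = 2
  height(34) = 1 + max(3, 2) = 4
Height = 4


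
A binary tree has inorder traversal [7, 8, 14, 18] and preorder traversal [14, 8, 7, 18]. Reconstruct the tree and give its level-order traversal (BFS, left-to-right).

Inorder:  [7, 8, 14, 18]
Preorder: [14, 8, 7, 18]
Algorithm: preorder visits root first, so consume preorder in order;
for each root, split the current inorder slice at that value into
left-subtree inorder and right-subtree inorder, then recurse.
Recursive splits:
  root=14; inorder splits into left=[7, 8], right=[18]
  root=8; inorder splits into left=[7], right=[]
  root=7; inorder splits into left=[], right=[]
  root=18; inorder splits into left=[], right=[]
Reconstructed level-order: [14, 8, 18, 7]
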